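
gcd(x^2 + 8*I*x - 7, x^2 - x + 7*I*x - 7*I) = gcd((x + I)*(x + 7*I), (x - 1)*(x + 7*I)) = x + 7*I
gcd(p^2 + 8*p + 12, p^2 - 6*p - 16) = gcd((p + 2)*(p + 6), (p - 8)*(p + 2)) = p + 2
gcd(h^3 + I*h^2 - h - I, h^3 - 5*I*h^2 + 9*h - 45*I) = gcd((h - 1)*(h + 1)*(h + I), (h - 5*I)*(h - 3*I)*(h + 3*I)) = 1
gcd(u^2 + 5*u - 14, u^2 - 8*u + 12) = u - 2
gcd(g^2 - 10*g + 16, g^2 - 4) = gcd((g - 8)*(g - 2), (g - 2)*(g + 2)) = g - 2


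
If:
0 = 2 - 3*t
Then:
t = 2/3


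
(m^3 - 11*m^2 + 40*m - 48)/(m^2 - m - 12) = (m^2 - 7*m + 12)/(m + 3)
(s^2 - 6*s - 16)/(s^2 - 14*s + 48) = (s + 2)/(s - 6)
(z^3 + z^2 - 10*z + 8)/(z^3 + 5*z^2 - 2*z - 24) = (z - 1)/(z + 3)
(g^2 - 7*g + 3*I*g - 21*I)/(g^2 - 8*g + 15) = (g^2 + g*(-7 + 3*I) - 21*I)/(g^2 - 8*g + 15)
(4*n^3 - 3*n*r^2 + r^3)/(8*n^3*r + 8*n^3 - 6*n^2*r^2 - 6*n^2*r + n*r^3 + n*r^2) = (-2*n^2 - n*r + r^2)/(n*(-4*n*r - 4*n + r^2 + r))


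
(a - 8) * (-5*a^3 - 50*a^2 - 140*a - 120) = -5*a^4 - 10*a^3 + 260*a^2 + 1000*a + 960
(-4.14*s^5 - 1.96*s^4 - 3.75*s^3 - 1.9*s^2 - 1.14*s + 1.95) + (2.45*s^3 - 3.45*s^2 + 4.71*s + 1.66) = -4.14*s^5 - 1.96*s^4 - 1.3*s^3 - 5.35*s^2 + 3.57*s + 3.61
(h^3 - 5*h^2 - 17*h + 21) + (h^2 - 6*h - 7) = h^3 - 4*h^2 - 23*h + 14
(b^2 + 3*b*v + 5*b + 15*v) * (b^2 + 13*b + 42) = b^4 + 3*b^3*v + 18*b^3 + 54*b^2*v + 107*b^2 + 321*b*v + 210*b + 630*v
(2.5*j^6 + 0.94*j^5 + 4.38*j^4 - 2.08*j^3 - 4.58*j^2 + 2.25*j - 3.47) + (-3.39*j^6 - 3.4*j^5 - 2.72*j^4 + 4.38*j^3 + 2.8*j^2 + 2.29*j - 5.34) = -0.89*j^6 - 2.46*j^5 + 1.66*j^4 + 2.3*j^3 - 1.78*j^2 + 4.54*j - 8.81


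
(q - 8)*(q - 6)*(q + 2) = q^3 - 12*q^2 + 20*q + 96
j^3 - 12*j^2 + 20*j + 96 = (j - 8)*(j - 6)*(j + 2)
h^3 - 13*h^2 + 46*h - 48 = (h - 8)*(h - 3)*(h - 2)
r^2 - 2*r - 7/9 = (r - 7/3)*(r + 1/3)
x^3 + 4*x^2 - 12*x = x*(x - 2)*(x + 6)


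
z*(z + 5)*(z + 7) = z^3 + 12*z^2 + 35*z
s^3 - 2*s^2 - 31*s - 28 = (s - 7)*(s + 1)*(s + 4)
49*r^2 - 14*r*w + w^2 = (-7*r + w)^2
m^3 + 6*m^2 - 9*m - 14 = (m - 2)*(m + 1)*(m + 7)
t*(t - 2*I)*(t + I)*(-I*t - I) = -I*t^4 - t^3 - I*t^3 - t^2 - 2*I*t^2 - 2*I*t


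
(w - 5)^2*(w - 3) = w^3 - 13*w^2 + 55*w - 75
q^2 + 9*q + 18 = (q + 3)*(q + 6)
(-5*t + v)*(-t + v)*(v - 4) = 5*t^2*v - 20*t^2 - 6*t*v^2 + 24*t*v + v^3 - 4*v^2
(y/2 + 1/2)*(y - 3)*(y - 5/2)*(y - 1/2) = y^4/2 - 5*y^3/2 + 17*y^2/8 + 13*y/4 - 15/8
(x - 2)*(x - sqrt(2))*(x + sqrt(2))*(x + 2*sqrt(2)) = x^4 - 2*x^3 + 2*sqrt(2)*x^3 - 4*sqrt(2)*x^2 - 2*x^2 - 4*sqrt(2)*x + 4*x + 8*sqrt(2)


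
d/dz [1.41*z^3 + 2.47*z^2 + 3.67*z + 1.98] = 4.23*z^2 + 4.94*z + 3.67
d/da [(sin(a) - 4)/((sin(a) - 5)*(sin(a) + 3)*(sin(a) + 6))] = 2*(-sin(a)^3 + 4*sin(a)^2 + 16*sin(a) - 99)*cos(a)/((sin(a) - 5)^2*(sin(a) + 3)^2*(sin(a) + 6)^2)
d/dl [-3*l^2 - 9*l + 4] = -6*l - 9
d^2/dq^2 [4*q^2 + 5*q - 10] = 8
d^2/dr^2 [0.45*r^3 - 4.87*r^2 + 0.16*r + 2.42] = 2.7*r - 9.74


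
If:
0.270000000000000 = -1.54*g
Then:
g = -0.18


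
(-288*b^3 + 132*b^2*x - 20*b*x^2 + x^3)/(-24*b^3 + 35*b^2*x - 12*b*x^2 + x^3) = (36*b^2 - 12*b*x + x^2)/(3*b^2 - 4*b*x + x^2)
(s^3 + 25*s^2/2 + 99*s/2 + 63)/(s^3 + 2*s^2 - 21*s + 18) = (2*s^2 + 13*s + 21)/(2*(s^2 - 4*s + 3))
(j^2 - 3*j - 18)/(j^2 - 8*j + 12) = (j + 3)/(j - 2)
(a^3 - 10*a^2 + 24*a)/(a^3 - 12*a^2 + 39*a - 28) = a*(a - 6)/(a^2 - 8*a + 7)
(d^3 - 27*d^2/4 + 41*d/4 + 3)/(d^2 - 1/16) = 4*(d^2 - 7*d + 12)/(4*d - 1)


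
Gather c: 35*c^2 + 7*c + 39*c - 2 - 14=35*c^2 + 46*c - 16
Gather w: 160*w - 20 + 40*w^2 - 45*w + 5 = 40*w^2 + 115*w - 15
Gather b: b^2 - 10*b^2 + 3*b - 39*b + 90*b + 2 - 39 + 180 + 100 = -9*b^2 + 54*b + 243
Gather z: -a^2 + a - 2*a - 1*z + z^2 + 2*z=-a^2 - a + z^2 + z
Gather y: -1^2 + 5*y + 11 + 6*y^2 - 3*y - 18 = 6*y^2 + 2*y - 8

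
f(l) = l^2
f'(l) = 2*l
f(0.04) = 0.00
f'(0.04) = 0.08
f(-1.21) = 1.46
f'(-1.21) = -2.42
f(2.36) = 5.57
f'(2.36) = 4.72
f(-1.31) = 1.72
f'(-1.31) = -2.62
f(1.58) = 2.50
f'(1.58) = 3.16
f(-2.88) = 8.29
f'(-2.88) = -5.76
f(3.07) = 9.42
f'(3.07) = 6.14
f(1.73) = 2.99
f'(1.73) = 3.46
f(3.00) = 9.00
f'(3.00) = 6.00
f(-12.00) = 144.00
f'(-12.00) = -24.00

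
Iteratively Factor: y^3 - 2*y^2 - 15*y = (y + 3)*(y^2 - 5*y) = y*(y + 3)*(y - 5)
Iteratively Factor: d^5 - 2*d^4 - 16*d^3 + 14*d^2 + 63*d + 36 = (d - 3)*(d^4 + d^3 - 13*d^2 - 25*d - 12) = (d - 3)*(d + 3)*(d^3 - 2*d^2 - 7*d - 4) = (d - 3)*(d + 1)*(d + 3)*(d^2 - 3*d - 4) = (d - 4)*(d - 3)*(d + 1)*(d + 3)*(d + 1)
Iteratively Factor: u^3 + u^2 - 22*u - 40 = (u + 4)*(u^2 - 3*u - 10) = (u + 2)*(u + 4)*(u - 5)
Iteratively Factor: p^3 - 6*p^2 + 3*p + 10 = (p + 1)*(p^2 - 7*p + 10) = (p - 5)*(p + 1)*(p - 2)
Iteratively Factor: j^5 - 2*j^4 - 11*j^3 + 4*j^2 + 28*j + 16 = (j - 4)*(j^4 + 2*j^3 - 3*j^2 - 8*j - 4) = (j - 4)*(j + 1)*(j^3 + j^2 - 4*j - 4) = (j - 4)*(j - 2)*(j + 1)*(j^2 + 3*j + 2) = (j - 4)*(j - 2)*(j + 1)*(j + 2)*(j + 1)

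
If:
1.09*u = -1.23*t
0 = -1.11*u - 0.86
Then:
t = 0.69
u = -0.77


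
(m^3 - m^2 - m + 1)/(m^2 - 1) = m - 1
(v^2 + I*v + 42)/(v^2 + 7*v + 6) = (v^2 + I*v + 42)/(v^2 + 7*v + 6)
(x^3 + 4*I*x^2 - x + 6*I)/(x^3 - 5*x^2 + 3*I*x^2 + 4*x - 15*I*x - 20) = (x^2 + 5*I*x - 6)/(x^2 + x*(-5 + 4*I) - 20*I)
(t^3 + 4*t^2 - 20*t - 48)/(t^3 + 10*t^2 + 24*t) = (t^2 - 2*t - 8)/(t*(t + 4))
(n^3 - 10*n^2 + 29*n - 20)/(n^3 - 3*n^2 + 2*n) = (n^2 - 9*n + 20)/(n*(n - 2))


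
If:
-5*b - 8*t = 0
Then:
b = -8*t/5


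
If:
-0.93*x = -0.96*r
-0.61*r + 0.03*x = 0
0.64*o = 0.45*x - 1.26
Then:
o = -1.97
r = 0.00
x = 0.00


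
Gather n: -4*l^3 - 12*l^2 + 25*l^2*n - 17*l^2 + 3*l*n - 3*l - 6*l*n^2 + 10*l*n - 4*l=-4*l^3 - 29*l^2 - 6*l*n^2 - 7*l + n*(25*l^2 + 13*l)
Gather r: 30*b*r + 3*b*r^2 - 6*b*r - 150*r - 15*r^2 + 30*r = r^2*(3*b - 15) + r*(24*b - 120)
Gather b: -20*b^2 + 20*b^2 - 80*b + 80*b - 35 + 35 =0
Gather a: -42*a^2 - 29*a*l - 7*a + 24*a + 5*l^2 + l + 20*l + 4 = -42*a^2 + a*(17 - 29*l) + 5*l^2 + 21*l + 4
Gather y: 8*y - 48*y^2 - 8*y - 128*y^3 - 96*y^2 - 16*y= -128*y^3 - 144*y^2 - 16*y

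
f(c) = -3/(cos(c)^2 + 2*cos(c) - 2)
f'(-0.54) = 28.16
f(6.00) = -3.56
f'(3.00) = 0.00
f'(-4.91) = -2.86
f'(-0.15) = 1.95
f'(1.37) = -2.89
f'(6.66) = -8.12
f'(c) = -3*(2*sin(c)*cos(c) + 2*sin(c))/(cos(c)^2 + 2*cos(c) - 2)^2 = -6*(cos(c) + 1)*sin(c)/(cos(c)^2 + 2*cos(c) - 2)^2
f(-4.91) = 1.91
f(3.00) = 1.00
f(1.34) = 2.01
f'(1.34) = -3.23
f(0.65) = -13.28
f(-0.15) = -3.14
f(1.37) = 1.92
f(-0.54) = -6.65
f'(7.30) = -17.29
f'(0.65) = -127.78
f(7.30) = 4.47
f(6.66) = -4.14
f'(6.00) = 4.63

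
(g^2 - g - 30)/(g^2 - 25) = (g - 6)/(g - 5)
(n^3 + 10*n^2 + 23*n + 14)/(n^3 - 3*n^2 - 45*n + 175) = (n^2 + 3*n + 2)/(n^2 - 10*n + 25)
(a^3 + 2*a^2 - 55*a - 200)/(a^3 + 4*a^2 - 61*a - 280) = (a + 5)/(a + 7)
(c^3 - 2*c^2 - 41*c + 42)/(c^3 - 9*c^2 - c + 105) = (c^2 + 5*c - 6)/(c^2 - 2*c - 15)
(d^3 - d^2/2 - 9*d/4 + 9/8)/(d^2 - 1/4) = (4*d^2 - 9)/(2*(2*d + 1))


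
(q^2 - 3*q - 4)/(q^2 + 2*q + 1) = (q - 4)/(q + 1)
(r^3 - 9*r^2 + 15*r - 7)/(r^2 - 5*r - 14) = (r^2 - 2*r + 1)/(r + 2)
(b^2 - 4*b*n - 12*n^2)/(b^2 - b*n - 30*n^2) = (b + 2*n)/(b + 5*n)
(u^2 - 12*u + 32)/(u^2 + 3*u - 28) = (u - 8)/(u + 7)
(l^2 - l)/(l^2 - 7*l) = (l - 1)/(l - 7)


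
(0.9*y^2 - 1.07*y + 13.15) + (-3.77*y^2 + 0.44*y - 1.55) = -2.87*y^2 - 0.63*y + 11.6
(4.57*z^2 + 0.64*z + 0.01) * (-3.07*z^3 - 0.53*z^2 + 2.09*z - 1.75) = -14.0299*z^5 - 4.3869*z^4 + 9.1814*z^3 - 6.6652*z^2 - 1.0991*z - 0.0175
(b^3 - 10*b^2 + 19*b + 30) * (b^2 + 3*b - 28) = b^5 - 7*b^4 - 39*b^3 + 367*b^2 - 442*b - 840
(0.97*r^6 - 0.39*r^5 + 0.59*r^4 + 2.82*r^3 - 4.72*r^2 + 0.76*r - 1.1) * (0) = 0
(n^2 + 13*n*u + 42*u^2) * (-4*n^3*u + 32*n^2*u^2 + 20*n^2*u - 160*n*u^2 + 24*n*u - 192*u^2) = -4*n^5*u - 20*n^4*u^2 + 20*n^4*u + 248*n^3*u^3 + 100*n^3*u^2 + 24*n^3*u + 1344*n^2*u^4 - 1240*n^2*u^3 + 120*n^2*u^2 - 6720*n*u^4 - 1488*n*u^3 - 8064*u^4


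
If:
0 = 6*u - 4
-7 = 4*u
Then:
No Solution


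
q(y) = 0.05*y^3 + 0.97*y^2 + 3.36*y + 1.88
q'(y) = 0.15*y^2 + 1.94*y + 3.36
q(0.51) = 3.85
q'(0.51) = 4.39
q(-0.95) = -0.48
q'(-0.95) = 1.65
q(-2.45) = -1.26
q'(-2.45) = -0.49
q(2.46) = 16.76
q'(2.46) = 9.04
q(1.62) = 10.08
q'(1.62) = 6.90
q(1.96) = 12.57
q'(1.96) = 7.74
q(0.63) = 4.39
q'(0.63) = 4.64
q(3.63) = 29.25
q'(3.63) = 12.38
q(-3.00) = -0.82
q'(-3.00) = -1.11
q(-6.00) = 5.84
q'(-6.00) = -2.88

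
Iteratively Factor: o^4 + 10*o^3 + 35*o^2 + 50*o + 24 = (o + 3)*(o^3 + 7*o^2 + 14*o + 8) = (o + 2)*(o + 3)*(o^2 + 5*o + 4) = (o + 2)*(o + 3)*(o + 4)*(o + 1)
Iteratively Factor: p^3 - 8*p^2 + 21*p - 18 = (p - 3)*(p^2 - 5*p + 6) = (p - 3)^2*(p - 2)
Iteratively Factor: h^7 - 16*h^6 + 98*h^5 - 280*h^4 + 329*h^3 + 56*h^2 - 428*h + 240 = (h + 1)*(h^6 - 17*h^5 + 115*h^4 - 395*h^3 + 724*h^2 - 668*h + 240) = (h - 2)*(h + 1)*(h^5 - 15*h^4 + 85*h^3 - 225*h^2 + 274*h - 120) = (h - 2)*(h - 1)*(h + 1)*(h^4 - 14*h^3 + 71*h^2 - 154*h + 120) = (h - 3)*(h - 2)*(h - 1)*(h + 1)*(h^3 - 11*h^2 + 38*h - 40) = (h - 5)*(h - 3)*(h - 2)*(h - 1)*(h + 1)*(h^2 - 6*h + 8) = (h - 5)*(h - 3)*(h - 2)^2*(h - 1)*(h + 1)*(h - 4)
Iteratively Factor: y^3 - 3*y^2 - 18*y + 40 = (y - 2)*(y^2 - y - 20) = (y - 2)*(y + 4)*(y - 5)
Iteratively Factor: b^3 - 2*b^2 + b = (b)*(b^2 - 2*b + 1) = b*(b - 1)*(b - 1)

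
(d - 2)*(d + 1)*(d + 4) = d^3 + 3*d^2 - 6*d - 8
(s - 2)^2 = s^2 - 4*s + 4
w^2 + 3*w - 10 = (w - 2)*(w + 5)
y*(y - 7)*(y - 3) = y^3 - 10*y^2 + 21*y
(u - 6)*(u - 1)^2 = u^3 - 8*u^2 + 13*u - 6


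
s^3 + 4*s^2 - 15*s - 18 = (s - 3)*(s + 1)*(s + 6)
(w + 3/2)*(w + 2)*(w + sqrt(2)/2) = w^3 + sqrt(2)*w^2/2 + 7*w^2/2 + 7*sqrt(2)*w/4 + 3*w + 3*sqrt(2)/2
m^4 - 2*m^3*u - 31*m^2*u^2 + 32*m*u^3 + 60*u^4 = (m - 6*u)*(m - 2*u)*(m + u)*(m + 5*u)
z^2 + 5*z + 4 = (z + 1)*(z + 4)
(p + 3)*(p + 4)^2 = p^3 + 11*p^2 + 40*p + 48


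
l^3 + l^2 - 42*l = l*(l - 6)*(l + 7)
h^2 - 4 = (h - 2)*(h + 2)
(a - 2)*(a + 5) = a^2 + 3*a - 10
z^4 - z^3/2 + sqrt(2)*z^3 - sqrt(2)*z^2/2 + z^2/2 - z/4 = z*(z - 1/2)*(z + sqrt(2)/2)^2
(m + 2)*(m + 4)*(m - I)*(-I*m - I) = -I*m^4 - m^3 - 7*I*m^3 - 7*m^2 - 14*I*m^2 - 14*m - 8*I*m - 8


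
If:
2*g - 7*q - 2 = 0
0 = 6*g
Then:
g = 0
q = -2/7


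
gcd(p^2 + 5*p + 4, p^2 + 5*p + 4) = p^2 + 5*p + 4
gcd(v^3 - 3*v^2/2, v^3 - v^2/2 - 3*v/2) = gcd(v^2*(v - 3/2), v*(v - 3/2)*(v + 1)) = v^2 - 3*v/2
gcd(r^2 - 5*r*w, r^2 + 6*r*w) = r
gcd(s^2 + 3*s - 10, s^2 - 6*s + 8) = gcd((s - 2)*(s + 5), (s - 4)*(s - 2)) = s - 2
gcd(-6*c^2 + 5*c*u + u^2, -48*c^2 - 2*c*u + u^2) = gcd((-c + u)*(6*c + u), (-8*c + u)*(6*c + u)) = 6*c + u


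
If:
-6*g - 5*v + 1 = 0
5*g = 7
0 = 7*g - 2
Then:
No Solution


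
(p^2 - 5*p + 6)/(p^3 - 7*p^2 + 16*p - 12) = 1/(p - 2)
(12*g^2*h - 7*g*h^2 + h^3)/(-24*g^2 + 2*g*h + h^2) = h*(-3*g + h)/(6*g + h)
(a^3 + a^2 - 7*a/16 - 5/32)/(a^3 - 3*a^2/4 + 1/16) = (4*a + 5)/(2*(2*a - 1))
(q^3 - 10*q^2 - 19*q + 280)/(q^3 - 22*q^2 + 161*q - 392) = (q + 5)/(q - 7)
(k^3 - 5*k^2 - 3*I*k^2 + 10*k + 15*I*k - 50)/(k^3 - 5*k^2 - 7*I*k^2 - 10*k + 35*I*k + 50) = (k + 2*I)/(k - 2*I)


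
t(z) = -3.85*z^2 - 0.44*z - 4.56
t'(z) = -7.7*z - 0.44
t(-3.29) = -44.79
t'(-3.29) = 24.89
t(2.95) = -39.36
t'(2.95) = -23.16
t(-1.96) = -18.49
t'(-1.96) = 14.65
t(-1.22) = -9.75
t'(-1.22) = 8.95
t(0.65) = -6.47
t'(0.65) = -5.44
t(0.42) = -5.42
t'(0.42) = -3.67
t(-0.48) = -5.24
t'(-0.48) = 3.26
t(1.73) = -16.84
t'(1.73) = -13.76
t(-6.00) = -140.52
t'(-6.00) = 45.76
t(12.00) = -564.24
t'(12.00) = -92.84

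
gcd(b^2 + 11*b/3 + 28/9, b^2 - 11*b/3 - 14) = b + 7/3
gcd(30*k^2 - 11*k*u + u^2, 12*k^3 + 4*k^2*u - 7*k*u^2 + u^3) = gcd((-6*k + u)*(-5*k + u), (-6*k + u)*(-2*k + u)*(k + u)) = -6*k + u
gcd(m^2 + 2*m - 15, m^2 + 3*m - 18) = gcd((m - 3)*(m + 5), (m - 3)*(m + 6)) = m - 3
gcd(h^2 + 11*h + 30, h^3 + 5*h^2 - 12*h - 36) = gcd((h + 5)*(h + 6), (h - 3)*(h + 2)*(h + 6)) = h + 6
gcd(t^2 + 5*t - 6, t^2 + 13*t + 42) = t + 6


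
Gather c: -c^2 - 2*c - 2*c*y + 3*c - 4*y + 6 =-c^2 + c*(1 - 2*y) - 4*y + 6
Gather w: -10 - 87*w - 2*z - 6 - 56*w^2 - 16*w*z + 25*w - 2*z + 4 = -56*w^2 + w*(-16*z - 62) - 4*z - 12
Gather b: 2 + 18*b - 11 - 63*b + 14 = 5 - 45*b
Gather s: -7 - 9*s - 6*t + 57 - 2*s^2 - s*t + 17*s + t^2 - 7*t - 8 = -2*s^2 + s*(8 - t) + t^2 - 13*t + 42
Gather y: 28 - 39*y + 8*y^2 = 8*y^2 - 39*y + 28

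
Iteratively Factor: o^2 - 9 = (o - 3)*(o + 3)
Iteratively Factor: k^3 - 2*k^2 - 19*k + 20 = (k - 1)*(k^2 - k - 20) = (k - 5)*(k - 1)*(k + 4)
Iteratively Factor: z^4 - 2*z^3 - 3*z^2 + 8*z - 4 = (z - 1)*(z^3 - z^2 - 4*z + 4) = (z - 1)^2*(z^2 - 4) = (z - 2)*(z - 1)^2*(z + 2)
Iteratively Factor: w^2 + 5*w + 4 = (w + 1)*(w + 4)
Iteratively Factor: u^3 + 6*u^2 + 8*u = (u)*(u^2 + 6*u + 8) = u*(u + 2)*(u + 4)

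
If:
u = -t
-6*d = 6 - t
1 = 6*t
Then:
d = -35/36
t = 1/6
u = -1/6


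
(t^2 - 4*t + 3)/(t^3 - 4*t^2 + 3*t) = 1/t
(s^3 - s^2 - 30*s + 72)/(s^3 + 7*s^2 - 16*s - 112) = (s^2 + 3*s - 18)/(s^2 + 11*s + 28)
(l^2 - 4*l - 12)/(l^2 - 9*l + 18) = (l + 2)/(l - 3)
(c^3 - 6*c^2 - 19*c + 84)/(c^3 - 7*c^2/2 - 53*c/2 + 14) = 2*(c - 3)/(2*c - 1)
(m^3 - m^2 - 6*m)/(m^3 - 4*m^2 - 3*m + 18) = m/(m - 3)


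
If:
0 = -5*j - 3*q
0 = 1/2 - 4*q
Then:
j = -3/40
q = 1/8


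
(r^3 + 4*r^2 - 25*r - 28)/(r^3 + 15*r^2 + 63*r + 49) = (r - 4)/(r + 7)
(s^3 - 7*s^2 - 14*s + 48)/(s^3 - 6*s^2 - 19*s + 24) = (s - 2)/(s - 1)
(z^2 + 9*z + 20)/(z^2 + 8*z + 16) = (z + 5)/(z + 4)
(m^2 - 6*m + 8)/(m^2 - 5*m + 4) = (m - 2)/(m - 1)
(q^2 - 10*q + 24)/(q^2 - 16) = (q - 6)/(q + 4)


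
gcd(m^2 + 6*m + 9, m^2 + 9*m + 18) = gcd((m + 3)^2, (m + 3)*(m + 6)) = m + 3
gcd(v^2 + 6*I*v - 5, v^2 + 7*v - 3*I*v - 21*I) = 1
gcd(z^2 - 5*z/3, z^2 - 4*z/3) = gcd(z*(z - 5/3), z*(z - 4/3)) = z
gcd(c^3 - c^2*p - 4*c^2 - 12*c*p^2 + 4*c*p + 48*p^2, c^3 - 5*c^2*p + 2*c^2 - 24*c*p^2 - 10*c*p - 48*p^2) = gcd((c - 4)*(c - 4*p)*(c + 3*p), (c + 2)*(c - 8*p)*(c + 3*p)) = c + 3*p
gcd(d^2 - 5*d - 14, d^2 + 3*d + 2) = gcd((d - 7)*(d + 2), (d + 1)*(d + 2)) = d + 2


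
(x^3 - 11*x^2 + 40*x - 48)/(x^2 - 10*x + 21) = (x^2 - 8*x + 16)/(x - 7)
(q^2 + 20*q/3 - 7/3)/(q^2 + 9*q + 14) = (q - 1/3)/(q + 2)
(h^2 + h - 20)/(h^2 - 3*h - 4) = (h + 5)/(h + 1)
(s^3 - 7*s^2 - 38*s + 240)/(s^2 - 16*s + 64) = (s^2 + s - 30)/(s - 8)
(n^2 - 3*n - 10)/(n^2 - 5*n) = (n + 2)/n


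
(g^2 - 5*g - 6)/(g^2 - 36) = (g + 1)/(g + 6)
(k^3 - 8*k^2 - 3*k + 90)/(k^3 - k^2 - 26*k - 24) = (k^2 - 2*k - 15)/(k^2 + 5*k + 4)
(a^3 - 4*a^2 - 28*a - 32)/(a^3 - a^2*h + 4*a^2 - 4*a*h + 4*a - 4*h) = (a - 8)/(a - h)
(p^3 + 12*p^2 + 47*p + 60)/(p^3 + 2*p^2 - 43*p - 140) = (p + 3)/(p - 7)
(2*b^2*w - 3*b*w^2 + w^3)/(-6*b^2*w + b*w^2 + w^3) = (-b + w)/(3*b + w)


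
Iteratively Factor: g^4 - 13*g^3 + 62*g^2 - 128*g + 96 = (g - 3)*(g^3 - 10*g^2 + 32*g - 32) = (g - 3)*(g - 2)*(g^2 - 8*g + 16) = (g - 4)*(g - 3)*(g - 2)*(g - 4)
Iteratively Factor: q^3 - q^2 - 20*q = (q - 5)*(q^2 + 4*q) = q*(q - 5)*(q + 4)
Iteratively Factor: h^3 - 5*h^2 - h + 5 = (h - 5)*(h^2 - 1) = (h - 5)*(h - 1)*(h + 1)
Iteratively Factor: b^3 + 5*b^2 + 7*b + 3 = (b + 3)*(b^2 + 2*b + 1) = (b + 1)*(b + 3)*(b + 1)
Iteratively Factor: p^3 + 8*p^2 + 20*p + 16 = (p + 2)*(p^2 + 6*p + 8) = (p + 2)^2*(p + 4)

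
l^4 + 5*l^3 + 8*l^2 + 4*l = l*(l + 1)*(l + 2)^2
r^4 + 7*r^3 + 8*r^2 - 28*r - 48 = (r - 2)*(r + 2)*(r + 3)*(r + 4)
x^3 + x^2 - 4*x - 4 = (x - 2)*(x + 1)*(x + 2)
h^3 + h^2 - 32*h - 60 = (h - 6)*(h + 2)*(h + 5)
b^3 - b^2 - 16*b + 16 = (b - 4)*(b - 1)*(b + 4)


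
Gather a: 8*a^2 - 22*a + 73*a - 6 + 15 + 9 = 8*a^2 + 51*a + 18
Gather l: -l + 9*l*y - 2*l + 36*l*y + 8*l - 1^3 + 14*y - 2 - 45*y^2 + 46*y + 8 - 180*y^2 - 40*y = l*(45*y + 5) - 225*y^2 + 20*y + 5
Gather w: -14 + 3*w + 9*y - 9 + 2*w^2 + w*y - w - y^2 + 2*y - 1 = 2*w^2 + w*(y + 2) - y^2 + 11*y - 24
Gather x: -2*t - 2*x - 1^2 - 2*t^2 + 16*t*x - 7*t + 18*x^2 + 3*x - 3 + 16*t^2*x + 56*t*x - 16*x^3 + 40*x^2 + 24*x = -2*t^2 - 9*t - 16*x^3 + 58*x^2 + x*(16*t^2 + 72*t + 25) - 4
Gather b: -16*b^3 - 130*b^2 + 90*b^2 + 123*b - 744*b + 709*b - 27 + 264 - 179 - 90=-16*b^3 - 40*b^2 + 88*b - 32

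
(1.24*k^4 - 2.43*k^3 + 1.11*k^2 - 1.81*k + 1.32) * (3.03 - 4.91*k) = -6.0884*k^5 + 15.6885*k^4 - 12.813*k^3 + 12.2504*k^2 - 11.9655*k + 3.9996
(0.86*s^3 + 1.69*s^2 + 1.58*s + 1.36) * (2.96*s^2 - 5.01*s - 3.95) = 2.5456*s^5 + 0.6938*s^4 - 7.1871*s^3 - 10.5657*s^2 - 13.0546*s - 5.372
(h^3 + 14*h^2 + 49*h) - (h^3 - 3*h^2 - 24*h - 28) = 17*h^2 + 73*h + 28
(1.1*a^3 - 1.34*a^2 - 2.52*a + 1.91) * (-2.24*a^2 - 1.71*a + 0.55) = -2.464*a^5 + 1.1206*a^4 + 8.5412*a^3 - 0.706200000000001*a^2 - 4.6521*a + 1.0505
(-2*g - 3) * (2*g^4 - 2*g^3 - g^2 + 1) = -4*g^5 - 2*g^4 + 8*g^3 + 3*g^2 - 2*g - 3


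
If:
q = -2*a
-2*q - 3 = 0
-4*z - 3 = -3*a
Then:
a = 3/4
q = -3/2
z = -3/16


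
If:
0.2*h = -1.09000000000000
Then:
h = -5.45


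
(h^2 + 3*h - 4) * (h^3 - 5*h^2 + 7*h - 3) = h^5 - 2*h^4 - 12*h^3 + 38*h^2 - 37*h + 12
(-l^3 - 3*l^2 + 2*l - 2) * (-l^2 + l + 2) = l^5 + 2*l^4 - 7*l^3 - 2*l^2 + 2*l - 4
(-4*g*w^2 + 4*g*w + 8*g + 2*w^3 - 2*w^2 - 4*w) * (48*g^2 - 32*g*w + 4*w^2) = -192*g^3*w^2 + 192*g^3*w + 384*g^3 + 224*g^2*w^3 - 224*g^2*w^2 - 448*g^2*w - 80*g*w^4 + 80*g*w^3 + 160*g*w^2 + 8*w^5 - 8*w^4 - 16*w^3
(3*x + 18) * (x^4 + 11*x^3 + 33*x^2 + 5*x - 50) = 3*x^5 + 51*x^4 + 297*x^3 + 609*x^2 - 60*x - 900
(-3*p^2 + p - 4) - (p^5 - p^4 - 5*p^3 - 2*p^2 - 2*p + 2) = -p^5 + p^4 + 5*p^3 - p^2 + 3*p - 6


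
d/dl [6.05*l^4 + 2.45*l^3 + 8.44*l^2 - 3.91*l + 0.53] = 24.2*l^3 + 7.35*l^2 + 16.88*l - 3.91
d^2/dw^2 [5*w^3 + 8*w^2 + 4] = 30*w + 16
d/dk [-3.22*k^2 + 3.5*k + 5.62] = 3.5 - 6.44*k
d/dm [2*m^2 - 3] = 4*m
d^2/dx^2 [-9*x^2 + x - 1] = -18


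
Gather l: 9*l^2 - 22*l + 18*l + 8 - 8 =9*l^2 - 4*l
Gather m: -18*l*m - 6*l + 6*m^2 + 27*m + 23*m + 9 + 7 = -6*l + 6*m^2 + m*(50 - 18*l) + 16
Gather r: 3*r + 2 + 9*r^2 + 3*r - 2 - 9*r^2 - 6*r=0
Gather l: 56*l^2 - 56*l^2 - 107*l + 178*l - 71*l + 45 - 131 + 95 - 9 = 0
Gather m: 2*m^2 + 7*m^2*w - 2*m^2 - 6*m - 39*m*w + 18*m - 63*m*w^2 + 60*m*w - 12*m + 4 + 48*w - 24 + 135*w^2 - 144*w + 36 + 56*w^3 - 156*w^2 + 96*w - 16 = 7*m^2*w + m*(-63*w^2 + 21*w) + 56*w^3 - 21*w^2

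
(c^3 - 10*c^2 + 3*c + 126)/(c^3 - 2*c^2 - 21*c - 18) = (c - 7)/(c + 1)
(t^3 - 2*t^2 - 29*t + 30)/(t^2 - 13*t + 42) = (t^2 + 4*t - 5)/(t - 7)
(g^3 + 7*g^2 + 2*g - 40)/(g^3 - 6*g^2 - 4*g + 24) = (g^2 + 9*g + 20)/(g^2 - 4*g - 12)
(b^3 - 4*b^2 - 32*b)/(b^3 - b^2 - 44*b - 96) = b/(b + 3)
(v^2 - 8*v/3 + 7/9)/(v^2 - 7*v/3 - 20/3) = (-9*v^2 + 24*v - 7)/(3*(-3*v^2 + 7*v + 20))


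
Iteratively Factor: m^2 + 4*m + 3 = (m + 1)*(m + 3)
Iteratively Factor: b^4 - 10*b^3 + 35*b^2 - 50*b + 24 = (b - 4)*(b^3 - 6*b^2 + 11*b - 6) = (b - 4)*(b - 2)*(b^2 - 4*b + 3) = (b - 4)*(b - 2)*(b - 1)*(b - 3)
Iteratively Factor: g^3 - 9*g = (g - 3)*(g^2 + 3*g) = (g - 3)*(g + 3)*(g)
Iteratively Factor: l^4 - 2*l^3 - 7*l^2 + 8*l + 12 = (l + 1)*(l^3 - 3*l^2 - 4*l + 12) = (l + 1)*(l + 2)*(l^2 - 5*l + 6) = (l - 3)*(l + 1)*(l + 2)*(l - 2)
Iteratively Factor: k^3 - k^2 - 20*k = (k + 4)*(k^2 - 5*k) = k*(k + 4)*(k - 5)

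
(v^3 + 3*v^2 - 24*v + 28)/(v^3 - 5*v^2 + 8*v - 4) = (v + 7)/(v - 1)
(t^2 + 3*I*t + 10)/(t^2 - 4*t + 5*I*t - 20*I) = (t - 2*I)/(t - 4)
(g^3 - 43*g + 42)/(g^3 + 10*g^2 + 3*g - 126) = (g^2 - 7*g + 6)/(g^2 + 3*g - 18)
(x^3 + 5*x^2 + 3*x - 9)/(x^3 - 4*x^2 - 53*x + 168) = (x^3 + 5*x^2 + 3*x - 9)/(x^3 - 4*x^2 - 53*x + 168)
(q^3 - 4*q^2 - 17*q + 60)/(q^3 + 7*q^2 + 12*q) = (q^2 - 8*q + 15)/(q*(q + 3))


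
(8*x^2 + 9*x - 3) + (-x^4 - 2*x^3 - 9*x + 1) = -x^4 - 2*x^3 + 8*x^2 - 2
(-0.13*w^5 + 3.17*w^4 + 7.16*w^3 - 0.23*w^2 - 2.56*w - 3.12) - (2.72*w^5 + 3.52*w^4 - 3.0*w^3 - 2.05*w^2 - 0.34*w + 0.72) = -2.85*w^5 - 0.35*w^4 + 10.16*w^3 + 1.82*w^2 - 2.22*w - 3.84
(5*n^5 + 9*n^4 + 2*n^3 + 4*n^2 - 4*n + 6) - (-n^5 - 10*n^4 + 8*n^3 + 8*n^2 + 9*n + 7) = 6*n^5 + 19*n^4 - 6*n^3 - 4*n^2 - 13*n - 1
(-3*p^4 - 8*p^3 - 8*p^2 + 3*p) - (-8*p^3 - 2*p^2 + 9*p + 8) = -3*p^4 - 6*p^2 - 6*p - 8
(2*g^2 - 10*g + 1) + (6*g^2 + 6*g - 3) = 8*g^2 - 4*g - 2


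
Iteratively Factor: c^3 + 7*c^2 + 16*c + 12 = (c + 2)*(c^2 + 5*c + 6) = (c + 2)*(c + 3)*(c + 2)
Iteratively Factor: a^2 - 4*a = (a - 4)*(a)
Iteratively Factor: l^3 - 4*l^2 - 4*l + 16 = (l - 2)*(l^2 - 2*l - 8) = (l - 4)*(l - 2)*(l + 2)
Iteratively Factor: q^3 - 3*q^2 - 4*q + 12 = (q - 2)*(q^2 - q - 6) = (q - 3)*(q - 2)*(q + 2)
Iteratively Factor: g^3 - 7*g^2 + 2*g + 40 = (g + 2)*(g^2 - 9*g + 20) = (g - 5)*(g + 2)*(g - 4)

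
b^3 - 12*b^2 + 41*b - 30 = (b - 6)*(b - 5)*(b - 1)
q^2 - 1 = (q - 1)*(q + 1)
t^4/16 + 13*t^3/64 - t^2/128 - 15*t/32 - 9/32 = (t/4 + 1/2)^2*(t - 3/2)*(t + 3/4)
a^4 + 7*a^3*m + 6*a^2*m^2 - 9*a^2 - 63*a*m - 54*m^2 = (a - 3)*(a + 3)*(a + m)*(a + 6*m)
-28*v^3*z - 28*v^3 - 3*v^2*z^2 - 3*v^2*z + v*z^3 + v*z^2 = (-7*v + z)*(4*v + z)*(v*z + v)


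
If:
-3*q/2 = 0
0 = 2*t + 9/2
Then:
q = 0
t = -9/4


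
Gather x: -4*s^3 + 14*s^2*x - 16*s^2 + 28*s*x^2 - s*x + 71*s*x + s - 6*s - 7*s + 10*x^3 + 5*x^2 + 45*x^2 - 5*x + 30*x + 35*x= -4*s^3 - 16*s^2 - 12*s + 10*x^3 + x^2*(28*s + 50) + x*(14*s^2 + 70*s + 60)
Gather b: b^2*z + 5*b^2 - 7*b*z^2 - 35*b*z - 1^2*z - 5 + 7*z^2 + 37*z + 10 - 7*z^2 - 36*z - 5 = b^2*(z + 5) + b*(-7*z^2 - 35*z)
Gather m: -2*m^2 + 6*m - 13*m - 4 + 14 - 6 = -2*m^2 - 7*m + 4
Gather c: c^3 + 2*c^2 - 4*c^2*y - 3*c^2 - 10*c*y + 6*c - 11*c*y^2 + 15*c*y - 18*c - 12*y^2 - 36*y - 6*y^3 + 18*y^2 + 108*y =c^3 + c^2*(-4*y - 1) + c*(-11*y^2 + 5*y - 12) - 6*y^3 + 6*y^2 + 72*y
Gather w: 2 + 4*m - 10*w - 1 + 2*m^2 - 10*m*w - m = 2*m^2 + 3*m + w*(-10*m - 10) + 1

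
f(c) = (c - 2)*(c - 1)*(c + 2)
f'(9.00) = 221.00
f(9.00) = 616.00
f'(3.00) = 17.00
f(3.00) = 10.00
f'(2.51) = 9.88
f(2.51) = 3.47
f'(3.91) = 34.04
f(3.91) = 32.85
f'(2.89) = 15.28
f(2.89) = 8.23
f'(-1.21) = 2.81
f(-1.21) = 5.60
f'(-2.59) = 21.30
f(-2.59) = -9.72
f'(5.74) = 83.36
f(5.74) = 137.21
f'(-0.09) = -3.80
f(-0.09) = 4.35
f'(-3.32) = 35.71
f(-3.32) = -30.34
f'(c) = (c - 2)*(c - 1) + (c - 2)*(c + 2) + (c - 1)*(c + 2) = 3*c^2 - 2*c - 4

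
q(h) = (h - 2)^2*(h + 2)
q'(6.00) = 80.00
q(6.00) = 128.00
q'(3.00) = 11.00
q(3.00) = 5.00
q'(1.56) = -2.94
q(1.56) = 0.69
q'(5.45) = 63.31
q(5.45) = 88.67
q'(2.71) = 7.19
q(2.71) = 2.37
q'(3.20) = 13.92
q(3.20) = 7.49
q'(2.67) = 6.71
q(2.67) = 2.10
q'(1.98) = -0.16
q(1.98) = 0.00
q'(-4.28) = 68.08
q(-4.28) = -89.92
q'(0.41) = -5.14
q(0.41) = 6.09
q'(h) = (h - 2)^2 + (h + 2)*(2*h - 4) = (h - 2)*(3*h + 2)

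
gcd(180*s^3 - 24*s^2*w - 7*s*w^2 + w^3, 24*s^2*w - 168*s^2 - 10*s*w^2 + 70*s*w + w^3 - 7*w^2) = 6*s - w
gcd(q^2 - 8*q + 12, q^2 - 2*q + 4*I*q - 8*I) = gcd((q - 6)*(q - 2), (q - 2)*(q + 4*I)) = q - 2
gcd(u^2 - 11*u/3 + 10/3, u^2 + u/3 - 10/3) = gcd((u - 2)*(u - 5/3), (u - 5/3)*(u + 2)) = u - 5/3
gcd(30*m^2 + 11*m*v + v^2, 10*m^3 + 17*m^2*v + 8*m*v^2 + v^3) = 5*m + v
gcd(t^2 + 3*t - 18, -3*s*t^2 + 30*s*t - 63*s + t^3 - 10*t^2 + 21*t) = t - 3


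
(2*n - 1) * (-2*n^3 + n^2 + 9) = -4*n^4 + 4*n^3 - n^2 + 18*n - 9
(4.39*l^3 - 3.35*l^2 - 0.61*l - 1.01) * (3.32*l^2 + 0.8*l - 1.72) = 14.5748*l^5 - 7.61*l^4 - 12.256*l^3 + 1.9208*l^2 + 0.2412*l + 1.7372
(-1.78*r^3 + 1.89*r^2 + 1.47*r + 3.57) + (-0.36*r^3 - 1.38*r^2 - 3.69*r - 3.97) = -2.14*r^3 + 0.51*r^2 - 2.22*r - 0.4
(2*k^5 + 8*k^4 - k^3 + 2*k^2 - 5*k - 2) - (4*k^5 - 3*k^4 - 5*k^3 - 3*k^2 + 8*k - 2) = -2*k^5 + 11*k^4 + 4*k^3 + 5*k^2 - 13*k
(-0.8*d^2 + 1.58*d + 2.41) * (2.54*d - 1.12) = -2.032*d^3 + 4.9092*d^2 + 4.3518*d - 2.6992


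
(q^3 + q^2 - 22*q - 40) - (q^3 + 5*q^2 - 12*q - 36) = -4*q^2 - 10*q - 4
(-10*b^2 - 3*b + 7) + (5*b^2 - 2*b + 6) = -5*b^2 - 5*b + 13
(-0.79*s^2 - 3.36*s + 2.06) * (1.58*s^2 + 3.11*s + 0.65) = -1.2482*s^4 - 7.7657*s^3 - 7.7083*s^2 + 4.2226*s + 1.339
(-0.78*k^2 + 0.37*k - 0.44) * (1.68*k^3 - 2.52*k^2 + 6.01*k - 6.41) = -1.3104*k^5 + 2.5872*k^4 - 6.3594*k^3 + 8.3323*k^2 - 5.0161*k + 2.8204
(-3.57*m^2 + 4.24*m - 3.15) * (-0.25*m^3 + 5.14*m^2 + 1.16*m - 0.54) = 0.8925*m^5 - 19.4098*m^4 + 18.4399*m^3 - 9.3448*m^2 - 5.9436*m + 1.701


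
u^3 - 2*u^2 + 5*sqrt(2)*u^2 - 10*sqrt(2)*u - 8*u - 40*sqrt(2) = (u - 4)*(u + 2)*(u + 5*sqrt(2))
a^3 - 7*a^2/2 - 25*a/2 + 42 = (a - 4)*(a - 3)*(a + 7/2)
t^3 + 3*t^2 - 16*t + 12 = (t - 2)*(t - 1)*(t + 6)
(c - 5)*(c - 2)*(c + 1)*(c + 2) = c^4 - 4*c^3 - 9*c^2 + 16*c + 20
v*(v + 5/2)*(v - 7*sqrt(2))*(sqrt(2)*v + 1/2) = sqrt(2)*v^4 - 27*v^3/2 + 5*sqrt(2)*v^3/2 - 135*v^2/4 - 7*sqrt(2)*v^2/2 - 35*sqrt(2)*v/4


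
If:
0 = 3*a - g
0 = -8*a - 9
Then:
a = -9/8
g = -27/8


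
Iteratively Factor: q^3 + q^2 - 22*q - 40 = (q - 5)*(q^2 + 6*q + 8) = (q - 5)*(q + 2)*(q + 4)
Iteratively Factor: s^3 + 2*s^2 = (s + 2)*(s^2) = s*(s + 2)*(s)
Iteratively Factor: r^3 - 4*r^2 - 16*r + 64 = (r + 4)*(r^2 - 8*r + 16) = (r - 4)*(r + 4)*(r - 4)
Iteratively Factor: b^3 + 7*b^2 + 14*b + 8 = (b + 2)*(b^2 + 5*b + 4) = (b + 1)*(b + 2)*(b + 4)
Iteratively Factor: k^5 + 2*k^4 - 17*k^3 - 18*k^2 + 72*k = (k + 4)*(k^4 - 2*k^3 - 9*k^2 + 18*k) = (k - 2)*(k + 4)*(k^3 - 9*k) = k*(k - 2)*(k + 4)*(k^2 - 9) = k*(k - 2)*(k + 3)*(k + 4)*(k - 3)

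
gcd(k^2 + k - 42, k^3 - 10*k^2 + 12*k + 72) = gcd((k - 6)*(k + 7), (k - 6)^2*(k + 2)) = k - 6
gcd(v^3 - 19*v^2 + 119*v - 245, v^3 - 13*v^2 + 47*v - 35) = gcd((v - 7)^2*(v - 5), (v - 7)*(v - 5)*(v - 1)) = v^2 - 12*v + 35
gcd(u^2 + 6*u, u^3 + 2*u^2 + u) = u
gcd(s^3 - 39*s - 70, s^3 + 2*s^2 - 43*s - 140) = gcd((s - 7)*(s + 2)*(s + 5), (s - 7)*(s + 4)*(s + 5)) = s^2 - 2*s - 35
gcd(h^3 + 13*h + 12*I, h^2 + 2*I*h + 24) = h - 4*I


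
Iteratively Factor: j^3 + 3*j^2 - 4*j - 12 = (j + 3)*(j^2 - 4) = (j - 2)*(j + 3)*(j + 2)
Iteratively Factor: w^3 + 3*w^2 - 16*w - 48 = (w + 3)*(w^2 - 16) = (w - 4)*(w + 3)*(w + 4)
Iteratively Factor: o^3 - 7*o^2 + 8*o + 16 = (o - 4)*(o^2 - 3*o - 4) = (o - 4)^2*(o + 1)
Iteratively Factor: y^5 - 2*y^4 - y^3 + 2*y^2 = (y - 2)*(y^4 - y^2) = y*(y - 2)*(y^3 - y) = y^2*(y - 2)*(y^2 - 1) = y^2*(y - 2)*(y - 1)*(y + 1)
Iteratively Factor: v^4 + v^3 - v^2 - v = (v + 1)*(v^3 - v) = v*(v + 1)*(v^2 - 1) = v*(v + 1)^2*(v - 1)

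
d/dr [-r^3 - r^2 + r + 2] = -3*r^2 - 2*r + 1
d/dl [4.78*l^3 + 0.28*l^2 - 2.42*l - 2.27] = 14.34*l^2 + 0.56*l - 2.42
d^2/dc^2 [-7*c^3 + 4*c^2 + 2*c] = 8 - 42*c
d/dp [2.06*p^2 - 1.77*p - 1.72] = 4.12*p - 1.77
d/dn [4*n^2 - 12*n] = 8*n - 12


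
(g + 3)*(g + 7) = g^2 + 10*g + 21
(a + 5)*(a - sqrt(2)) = a^2 - sqrt(2)*a + 5*a - 5*sqrt(2)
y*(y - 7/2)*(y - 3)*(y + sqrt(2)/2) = y^4 - 13*y^3/2 + sqrt(2)*y^3/2 - 13*sqrt(2)*y^2/4 + 21*y^2/2 + 21*sqrt(2)*y/4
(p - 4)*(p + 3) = p^2 - p - 12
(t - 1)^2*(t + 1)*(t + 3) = t^4 + 2*t^3 - 4*t^2 - 2*t + 3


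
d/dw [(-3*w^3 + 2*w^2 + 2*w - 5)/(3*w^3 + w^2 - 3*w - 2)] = (-9*w^4 + 6*w^3 + 55*w^2 + 2*w - 19)/(9*w^6 + 6*w^5 - 17*w^4 - 18*w^3 + 5*w^2 + 12*w + 4)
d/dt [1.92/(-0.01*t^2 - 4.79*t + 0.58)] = (0.0384*t + 9.1968)/(0.01*t^2 + 4.79*t - 0.58)^2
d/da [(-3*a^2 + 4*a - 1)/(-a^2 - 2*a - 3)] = 2*(5*a^2 + 8*a - 7)/(a^4 + 4*a^3 + 10*a^2 + 12*a + 9)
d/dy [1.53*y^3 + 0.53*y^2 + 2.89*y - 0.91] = 4.59*y^2 + 1.06*y + 2.89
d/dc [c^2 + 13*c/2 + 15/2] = 2*c + 13/2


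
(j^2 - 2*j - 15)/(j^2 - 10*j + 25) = (j + 3)/(j - 5)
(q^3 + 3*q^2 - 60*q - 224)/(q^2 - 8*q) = q + 11 + 28/q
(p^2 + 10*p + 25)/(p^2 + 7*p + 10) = (p + 5)/(p + 2)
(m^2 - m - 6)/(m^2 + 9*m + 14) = (m - 3)/(m + 7)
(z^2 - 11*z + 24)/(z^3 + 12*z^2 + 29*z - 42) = (z^2 - 11*z + 24)/(z^3 + 12*z^2 + 29*z - 42)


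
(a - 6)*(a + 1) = a^2 - 5*a - 6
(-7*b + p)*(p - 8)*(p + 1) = -7*b*p^2 + 49*b*p + 56*b + p^3 - 7*p^2 - 8*p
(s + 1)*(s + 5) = s^2 + 6*s + 5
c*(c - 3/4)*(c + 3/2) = c^3 + 3*c^2/4 - 9*c/8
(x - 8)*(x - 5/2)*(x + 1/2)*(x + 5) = x^4 - 5*x^3 - 141*x^2/4 + 335*x/4 + 50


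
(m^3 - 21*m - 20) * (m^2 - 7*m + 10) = m^5 - 7*m^4 - 11*m^3 + 127*m^2 - 70*m - 200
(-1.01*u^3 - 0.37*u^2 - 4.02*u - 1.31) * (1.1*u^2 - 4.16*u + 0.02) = -1.111*u^5 + 3.7946*u^4 - 2.903*u^3 + 15.2748*u^2 + 5.3692*u - 0.0262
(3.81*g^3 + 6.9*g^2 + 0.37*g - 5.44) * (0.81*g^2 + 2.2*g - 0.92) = 3.0861*g^5 + 13.971*g^4 + 11.9745*g^3 - 9.9404*g^2 - 12.3084*g + 5.0048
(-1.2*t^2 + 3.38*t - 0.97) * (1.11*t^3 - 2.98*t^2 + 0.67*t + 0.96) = -1.332*t^5 + 7.3278*t^4 - 11.9531*t^3 + 4.0032*t^2 + 2.5949*t - 0.9312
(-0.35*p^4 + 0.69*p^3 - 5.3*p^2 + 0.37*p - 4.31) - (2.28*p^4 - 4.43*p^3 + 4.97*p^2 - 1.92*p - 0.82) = -2.63*p^4 + 5.12*p^3 - 10.27*p^2 + 2.29*p - 3.49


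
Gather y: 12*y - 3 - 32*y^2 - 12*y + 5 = 2 - 32*y^2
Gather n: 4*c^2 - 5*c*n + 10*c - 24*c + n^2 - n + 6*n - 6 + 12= 4*c^2 - 14*c + n^2 + n*(5 - 5*c) + 6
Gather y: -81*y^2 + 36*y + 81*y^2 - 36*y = 0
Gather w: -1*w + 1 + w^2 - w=w^2 - 2*w + 1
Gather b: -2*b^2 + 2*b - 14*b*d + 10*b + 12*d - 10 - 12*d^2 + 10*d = -2*b^2 + b*(12 - 14*d) - 12*d^2 + 22*d - 10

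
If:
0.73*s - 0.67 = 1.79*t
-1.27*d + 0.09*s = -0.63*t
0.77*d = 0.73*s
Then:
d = -0.26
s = -0.28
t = -0.49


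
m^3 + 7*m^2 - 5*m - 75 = (m - 3)*(m + 5)^2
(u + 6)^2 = u^2 + 12*u + 36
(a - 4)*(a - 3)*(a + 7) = a^3 - 37*a + 84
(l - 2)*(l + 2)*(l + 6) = l^3 + 6*l^2 - 4*l - 24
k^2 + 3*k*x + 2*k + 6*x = (k + 2)*(k + 3*x)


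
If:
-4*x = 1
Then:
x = -1/4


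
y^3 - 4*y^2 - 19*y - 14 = (y - 7)*(y + 1)*(y + 2)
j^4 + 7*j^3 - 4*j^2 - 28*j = j*(j - 2)*(j + 2)*(j + 7)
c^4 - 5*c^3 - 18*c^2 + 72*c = c*(c - 6)*(c - 3)*(c + 4)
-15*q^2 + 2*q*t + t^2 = (-3*q + t)*(5*q + t)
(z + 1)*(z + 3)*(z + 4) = z^3 + 8*z^2 + 19*z + 12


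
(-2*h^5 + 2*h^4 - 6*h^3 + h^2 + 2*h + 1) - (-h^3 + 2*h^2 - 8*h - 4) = -2*h^5 + 2*h^4 - 5*h^3 - h^2 + 10*h + 5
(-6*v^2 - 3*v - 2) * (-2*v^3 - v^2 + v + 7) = 12*v^5 + 12*v^4 + v^3 - 43*v^2 - 23*v - 14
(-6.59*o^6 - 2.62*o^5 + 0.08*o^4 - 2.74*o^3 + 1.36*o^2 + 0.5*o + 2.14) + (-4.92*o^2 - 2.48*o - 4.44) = -6.59*o^6 - 2.62*o^5 + 0.08*o^4 - 2.74*o^3 - 3.56*o^2 - 1.98*o - 2.3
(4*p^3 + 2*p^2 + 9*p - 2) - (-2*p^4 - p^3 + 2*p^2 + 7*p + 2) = 2*p^4 + 5*p^3 + 2*p - 4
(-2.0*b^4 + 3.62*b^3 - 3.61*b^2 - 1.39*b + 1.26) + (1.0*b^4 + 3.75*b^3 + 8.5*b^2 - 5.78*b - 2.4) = -1.0*b^4 + 7.37*b^3 + 4.89*b^2 - 7.17*b - 1.14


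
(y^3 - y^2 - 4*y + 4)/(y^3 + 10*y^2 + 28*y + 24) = (y^2 - 3*y + 2)/(y^2 + 8*y + 12)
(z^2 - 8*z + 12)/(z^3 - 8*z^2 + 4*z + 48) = (z - 2)/(z^2 - 2*z - 8)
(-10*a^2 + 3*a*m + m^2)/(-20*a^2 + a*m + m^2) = (2*a - m)/(4*a - m)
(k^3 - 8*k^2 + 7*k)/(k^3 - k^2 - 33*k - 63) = k*(k - 1)/(k^2 + 6*k + 9)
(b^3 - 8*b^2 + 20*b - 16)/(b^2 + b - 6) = (b^2 - 6*b + 8)/(b + 3)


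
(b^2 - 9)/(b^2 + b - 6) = (b - 3)/(b - 2)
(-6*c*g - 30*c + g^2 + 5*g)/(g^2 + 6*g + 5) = (-6*c + g)/(g + 1)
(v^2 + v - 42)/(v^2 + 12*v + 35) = (v - 6)/(v + 5)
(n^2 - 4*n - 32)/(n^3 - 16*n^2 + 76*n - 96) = (n + 4)/(n^2 - 8*n + 12)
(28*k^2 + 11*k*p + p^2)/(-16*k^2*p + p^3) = (7*k + p)/(p*(-4*k + p))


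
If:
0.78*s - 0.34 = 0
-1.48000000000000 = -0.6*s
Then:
No Solution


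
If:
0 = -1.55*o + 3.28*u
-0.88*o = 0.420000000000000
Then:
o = -0.48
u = -0.23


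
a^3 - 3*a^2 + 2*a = a*(a - 2)*(a - 1)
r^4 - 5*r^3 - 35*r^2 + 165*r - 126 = (r - 7)*(r - 3)*(r - 1)*(r + 6)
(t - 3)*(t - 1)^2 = t^3 - 5*t^2 + 7*t - 3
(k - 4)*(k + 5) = k^2 + k - 20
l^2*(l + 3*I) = l^3 + 3*I*l^2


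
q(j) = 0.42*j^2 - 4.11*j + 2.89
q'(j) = 0.84*j - 4.11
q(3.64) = -6.51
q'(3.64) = -1.05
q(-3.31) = 21.10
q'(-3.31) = -6.89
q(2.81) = -5.34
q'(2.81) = -1.75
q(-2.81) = 17.76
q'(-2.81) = -6.47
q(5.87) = -6.76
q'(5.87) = 0.82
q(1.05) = -0.96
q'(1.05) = -3.23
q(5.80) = -6.82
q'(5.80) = 0.76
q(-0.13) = 3.43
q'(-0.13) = -4.22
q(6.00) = -6.65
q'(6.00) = 0.93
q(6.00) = -6.65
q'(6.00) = 0.93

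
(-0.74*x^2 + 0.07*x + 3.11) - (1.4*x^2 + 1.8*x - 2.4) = -2.14*x^2 - 1.73*x + 5.51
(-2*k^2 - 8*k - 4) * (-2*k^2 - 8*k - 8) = 4*k^4 + 32*k^3 + 88*k^2 + 96*k + 32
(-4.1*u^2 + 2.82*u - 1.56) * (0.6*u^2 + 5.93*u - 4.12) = -2.46*u^4 - 22.621*u^3 + 32.6786*u^2 - 20.8692*u + 6.4272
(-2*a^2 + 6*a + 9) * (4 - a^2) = 2*a^4 - 6*a^3 - 17*a^2 + 24*a + 36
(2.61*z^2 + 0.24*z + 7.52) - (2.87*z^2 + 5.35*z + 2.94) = -0.26*z^2 - 5.11*z + 4.58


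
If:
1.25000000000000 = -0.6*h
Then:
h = -2.08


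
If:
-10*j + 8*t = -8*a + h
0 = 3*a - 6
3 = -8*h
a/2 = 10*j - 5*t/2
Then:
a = 2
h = -3/8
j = -527/880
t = -123/44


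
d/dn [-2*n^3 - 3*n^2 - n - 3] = -6*n^2 - 6*n - 1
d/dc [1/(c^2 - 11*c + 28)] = (11 - 2*c)/(c^2 - 11*c + 28)^2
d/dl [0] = 0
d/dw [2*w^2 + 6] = 4*w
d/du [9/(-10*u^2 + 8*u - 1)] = 36*(5*u - 2)/(10*u^2 - 8*u + 1)^2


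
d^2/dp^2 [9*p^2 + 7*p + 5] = 18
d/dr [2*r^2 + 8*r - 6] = 4*r + 8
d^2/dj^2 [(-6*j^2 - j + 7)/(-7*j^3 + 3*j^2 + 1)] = 6*(98*j^6 + 49*j^5 - 707*j^4 + 493*j^3 - 67*j^2 - 52*j + 9)/(343*j^9 - 441*j^8 + 189*j^7 - 174*j^6 + 126*j^5 - 27*j^4 + 21*j^3 - 9*j^2 - 1)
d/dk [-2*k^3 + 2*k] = 2 - 6*k^2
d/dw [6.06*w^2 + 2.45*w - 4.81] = 12.12*w + 2.45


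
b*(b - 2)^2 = b^3 - 4*b^2 + 4*b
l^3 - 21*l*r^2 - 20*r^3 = (l - 5*r)*(l + r)*(l + 4*r)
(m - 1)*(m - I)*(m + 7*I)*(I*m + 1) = I*m^4 - 5*m^3 - I*m^3 + 5*m^2 + 13*I*m^2 + 7*m - 13*I*m - 7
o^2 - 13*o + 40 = (o - 8)*(o - 5)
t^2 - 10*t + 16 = (t - 8)*(t - 2)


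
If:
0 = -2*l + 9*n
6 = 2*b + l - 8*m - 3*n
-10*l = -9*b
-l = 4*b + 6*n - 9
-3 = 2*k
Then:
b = 90/61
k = -3/2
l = 81/61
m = -159/488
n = 18/61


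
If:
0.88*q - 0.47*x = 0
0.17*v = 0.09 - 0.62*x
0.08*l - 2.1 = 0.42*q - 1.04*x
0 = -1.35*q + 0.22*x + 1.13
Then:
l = 3.25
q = 1.20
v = -7.70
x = 2.26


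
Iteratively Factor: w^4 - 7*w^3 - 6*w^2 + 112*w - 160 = (w - 2)*(w^3 - 5*w^2 - 16*w + 80) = (w - 5)*(w - 2)*(w^2 - 16) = (w - 5)*(w - 2)*(w + 4)*(w - 4)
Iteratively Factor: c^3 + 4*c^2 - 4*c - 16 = (c - 2)*(c^2 + 6*c + 8) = (c - 2)*(c + 4)*(c + 2)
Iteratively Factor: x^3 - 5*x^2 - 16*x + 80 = (x + 4)*(x^2 - 9*x + 20) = (x - 5)*(x + 4)*(x - 4)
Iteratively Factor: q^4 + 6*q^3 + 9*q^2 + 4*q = (q)*(q^3 + 6*q^2 + 9*q + 4) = q*(q + 1)*(q^2 + 5*q + 4) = q*(q + 1)*(q + 4)*(q + 1)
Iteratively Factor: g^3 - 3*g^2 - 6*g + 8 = (g + 2)*(g^2 - 5*g + 4) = (g - 4)*(g + 2)*(g - 1)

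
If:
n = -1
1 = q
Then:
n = -1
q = 1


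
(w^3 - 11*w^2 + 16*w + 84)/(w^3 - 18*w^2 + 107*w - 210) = (w + 2)/(w - 5)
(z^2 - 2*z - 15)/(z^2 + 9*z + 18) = (z - 5)/(z + 6)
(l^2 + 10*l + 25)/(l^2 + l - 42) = (l^2 + 10*l + 25)/(l^2 + l - 42)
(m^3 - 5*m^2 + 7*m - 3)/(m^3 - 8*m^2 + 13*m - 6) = (m - 3)/(m - 6)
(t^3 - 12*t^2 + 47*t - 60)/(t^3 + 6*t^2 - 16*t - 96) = (t^2 - 8*t + 15)/(t^2 + 10*t + 24)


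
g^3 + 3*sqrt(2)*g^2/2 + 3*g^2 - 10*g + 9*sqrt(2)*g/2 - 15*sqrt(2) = (g - 2)*(g + 5)*(g + 3*sqrt(2)/2)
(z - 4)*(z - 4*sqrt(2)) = z^2 - 4*sqrt(2)*z - 4*z + 16*sqrt(2)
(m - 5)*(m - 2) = m^2 - 7*m + 10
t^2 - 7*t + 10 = (t - 5)*(t - 2)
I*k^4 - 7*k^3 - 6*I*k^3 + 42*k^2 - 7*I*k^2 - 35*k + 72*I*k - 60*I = (k - 5)*(k + 3*I)*(k + 4*I)*(I*k - I)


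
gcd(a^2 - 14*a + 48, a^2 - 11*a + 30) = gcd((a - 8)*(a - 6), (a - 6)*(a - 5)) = a - 6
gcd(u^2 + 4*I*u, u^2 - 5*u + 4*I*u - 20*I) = u + 4*I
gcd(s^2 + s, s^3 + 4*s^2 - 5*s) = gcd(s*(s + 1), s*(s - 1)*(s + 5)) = s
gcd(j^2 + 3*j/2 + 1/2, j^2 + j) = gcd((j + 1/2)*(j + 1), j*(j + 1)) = j + 1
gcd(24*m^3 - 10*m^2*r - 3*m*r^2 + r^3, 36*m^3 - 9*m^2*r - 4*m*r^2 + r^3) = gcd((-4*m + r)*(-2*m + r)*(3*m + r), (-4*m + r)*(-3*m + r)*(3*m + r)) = -12*m^2 - m*r + r^2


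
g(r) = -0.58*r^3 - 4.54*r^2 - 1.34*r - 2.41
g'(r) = -1.74*r^2 - 9.08*r - 1.34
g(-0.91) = -4.51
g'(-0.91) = 5.48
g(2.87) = -57.36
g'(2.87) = -41.73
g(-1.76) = -10.95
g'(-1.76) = 9.25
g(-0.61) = -3.15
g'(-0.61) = 3.55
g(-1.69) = -10.31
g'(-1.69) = 9.04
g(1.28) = -12.78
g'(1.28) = -15.81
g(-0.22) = -2.33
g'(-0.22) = 0.57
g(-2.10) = -14.25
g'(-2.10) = 10.05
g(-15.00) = 953.69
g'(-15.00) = -256.64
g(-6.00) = -32.53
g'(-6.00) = -9.50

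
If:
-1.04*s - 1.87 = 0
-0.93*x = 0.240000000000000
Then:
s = -1.80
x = -0.26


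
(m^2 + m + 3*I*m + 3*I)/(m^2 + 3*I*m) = (m + 1)/m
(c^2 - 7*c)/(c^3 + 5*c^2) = (c - 7)/(c*(c + 5))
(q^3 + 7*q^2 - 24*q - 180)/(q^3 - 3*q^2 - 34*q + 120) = (q + 6)/(q - 4)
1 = 1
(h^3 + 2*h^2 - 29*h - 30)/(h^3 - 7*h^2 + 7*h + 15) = (h + 6)/(h - 3)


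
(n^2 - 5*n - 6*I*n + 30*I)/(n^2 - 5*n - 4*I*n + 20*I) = (n - 6*I)/(n - 4*I)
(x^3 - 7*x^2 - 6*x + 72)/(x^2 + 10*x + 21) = (x^2 - 10*x + 24)/(x + 7)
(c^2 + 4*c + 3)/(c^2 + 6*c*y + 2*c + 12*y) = (c^2 + 4*c + 3)/(c^2 + 6*c*y + 2*c + 12*y)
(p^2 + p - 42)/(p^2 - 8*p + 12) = (p + 7)/(p - 2)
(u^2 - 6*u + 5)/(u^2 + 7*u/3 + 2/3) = 3*(u^2 - 6*u + 5)/(3*u^2 + 7*u + 2)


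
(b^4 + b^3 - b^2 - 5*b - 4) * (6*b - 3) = 6*b^5 + 3*b^4 - 9*b^3 - 27*b^2 - 9*b + 12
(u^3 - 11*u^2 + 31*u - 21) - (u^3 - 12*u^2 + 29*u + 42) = u^2 + 2*u - 63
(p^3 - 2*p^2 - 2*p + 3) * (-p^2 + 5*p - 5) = -p^5 + 7*p^4 - 13*p^3 - 3*p^2 + 25*p - 15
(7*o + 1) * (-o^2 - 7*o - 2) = -7*o^3 - 50*o^2 - 21*o - 2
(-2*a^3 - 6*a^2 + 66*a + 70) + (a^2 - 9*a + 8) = -2*a^3 - 5*a^2 + 57*a + 78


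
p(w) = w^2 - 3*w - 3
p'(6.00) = 9.00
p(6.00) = 15.00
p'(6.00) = 9.00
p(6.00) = 15.00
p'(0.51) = -1.98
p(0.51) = -4.27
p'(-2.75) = -8.50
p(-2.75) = 12.81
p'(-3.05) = -9.10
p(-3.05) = 15.45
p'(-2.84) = -8.68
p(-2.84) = 13.59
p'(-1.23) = -5.46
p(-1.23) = 2.20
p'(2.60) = 2.20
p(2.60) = -4.04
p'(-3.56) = -10.12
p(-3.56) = 20.35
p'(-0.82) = -4.64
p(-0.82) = 0.13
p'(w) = 2*w - 3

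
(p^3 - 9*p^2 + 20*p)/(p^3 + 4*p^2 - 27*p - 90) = p*(p - 4)/(p^2 + 9*p + 18)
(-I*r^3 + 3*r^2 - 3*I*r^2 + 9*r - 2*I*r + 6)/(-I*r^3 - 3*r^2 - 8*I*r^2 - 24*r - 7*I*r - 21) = (r^2 + r*(2 + 3*I) + 6*I)/(r^2 + r*(7 - 3*I) - 21*I)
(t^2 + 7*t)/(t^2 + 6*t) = (t + 7)/(t + 6)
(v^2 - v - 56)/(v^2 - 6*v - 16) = (v + 7)/(v + 2)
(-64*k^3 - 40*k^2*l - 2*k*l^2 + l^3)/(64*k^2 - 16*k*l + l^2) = (-8*k^2 - 6*k*l - l^2)/(8*k - l)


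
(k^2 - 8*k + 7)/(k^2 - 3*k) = (k^2 - 8*k + 7)/(k*(k - 3))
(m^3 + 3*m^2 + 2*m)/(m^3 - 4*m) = (m + 1)/(m - 2)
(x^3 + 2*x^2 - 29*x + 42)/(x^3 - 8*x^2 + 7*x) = (x^3 + 2*x^2 - 29*x + 42)/(x*(x^2 - 8*x + 7))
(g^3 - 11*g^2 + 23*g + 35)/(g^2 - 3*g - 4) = (g^2 - 12*g + 35)/(g - 4)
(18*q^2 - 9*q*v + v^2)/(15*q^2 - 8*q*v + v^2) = (6*q - v)/(5*q - v)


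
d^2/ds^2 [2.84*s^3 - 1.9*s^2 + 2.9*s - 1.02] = 17.04*s - 3.8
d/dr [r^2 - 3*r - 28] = 2*r - 3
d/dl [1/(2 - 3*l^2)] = 6*l/(3*l^2 - 2)^2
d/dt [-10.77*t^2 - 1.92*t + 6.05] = -21.54*t - 1.92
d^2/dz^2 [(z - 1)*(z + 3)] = 2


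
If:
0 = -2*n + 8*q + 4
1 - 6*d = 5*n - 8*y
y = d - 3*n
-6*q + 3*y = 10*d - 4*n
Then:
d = 161/432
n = 13/216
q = -419/864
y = 83/432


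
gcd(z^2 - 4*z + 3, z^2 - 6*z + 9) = z - 3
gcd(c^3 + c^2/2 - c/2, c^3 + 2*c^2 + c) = c^2 + c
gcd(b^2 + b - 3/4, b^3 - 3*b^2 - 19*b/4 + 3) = b^2 + b - 3/4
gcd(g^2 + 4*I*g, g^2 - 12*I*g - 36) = 1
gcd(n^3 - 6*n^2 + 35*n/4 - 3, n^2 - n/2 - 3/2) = n - 3/2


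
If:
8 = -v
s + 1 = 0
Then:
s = -1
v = -8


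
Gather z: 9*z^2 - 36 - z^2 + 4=8*z^2 - 32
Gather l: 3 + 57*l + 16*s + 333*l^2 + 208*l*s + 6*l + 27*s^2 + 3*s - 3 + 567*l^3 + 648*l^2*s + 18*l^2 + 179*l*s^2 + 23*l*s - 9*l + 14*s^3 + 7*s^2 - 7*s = 567*l^3 + l^2*(648*s + 351) + l*(179*s^2 + 231*s + 54) + 14*s^3 + 34*s^2 + 12*s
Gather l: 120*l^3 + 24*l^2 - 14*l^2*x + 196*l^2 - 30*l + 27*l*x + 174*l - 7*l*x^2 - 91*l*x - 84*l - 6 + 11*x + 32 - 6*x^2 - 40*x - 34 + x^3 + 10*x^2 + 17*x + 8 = 120*l^3 + l^2*(220 - 14*x) + l*(-7*x^2 - 64*x + 60) + x^3 + 4*x^2 - 12*x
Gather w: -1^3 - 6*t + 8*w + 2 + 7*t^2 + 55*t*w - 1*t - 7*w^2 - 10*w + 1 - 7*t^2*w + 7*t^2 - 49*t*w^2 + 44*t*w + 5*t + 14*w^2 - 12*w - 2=14*t^2 - 2*t + w^2*(7 - 49*t) + w*(-7*t^2 + 99*t - 14)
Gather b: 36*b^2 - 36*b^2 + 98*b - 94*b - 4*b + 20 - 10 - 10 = 0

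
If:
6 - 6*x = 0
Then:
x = 1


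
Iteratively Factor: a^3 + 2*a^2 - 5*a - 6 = (a + 3)*(a^2 - a - 2) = (a + 1)*(a + 3)*(a - 2)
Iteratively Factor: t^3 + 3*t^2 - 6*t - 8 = (t + 1)*(t^2 + 2*t - 8) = (t + 1)*(t + 4)*(t - 2)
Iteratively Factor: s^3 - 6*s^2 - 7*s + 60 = (s - 5)*(s^2 - s - 12) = (s - 5)*(s - 4)*(s + 3)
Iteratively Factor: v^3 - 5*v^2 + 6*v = (v - 2)*(v^2 - 3*v) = v*(v - 2)*(v - 3)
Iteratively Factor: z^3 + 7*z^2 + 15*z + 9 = (z + 1)*(z^2 + 6*z + 9) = (z + 1)*(z + 3)*(z + 3)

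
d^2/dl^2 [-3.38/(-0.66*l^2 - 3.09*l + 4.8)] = (-2.944656*l^2 - 13.786344*l + 3.38*(1.32*l + 3.09)*(2.64*l + 6.18) + 21.41568)/(0.66*l^2 + 3.09*l - 4.8)^3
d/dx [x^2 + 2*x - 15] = 2*x + 2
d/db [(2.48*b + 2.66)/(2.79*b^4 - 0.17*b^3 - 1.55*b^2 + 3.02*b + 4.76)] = (-20.7576*b^4 - 28.8424*b^3 + 5.2006*b^2 + 8.246*b + 3.7716)/(7.7841*b^8 - 0.9486*b^7 - 8.6201*b^6 + 17.3786*b^5 + 27.9365*b^4 - 10.9804*b^3 - 5.6356*b^2 + 28.7504*b + 22.6576)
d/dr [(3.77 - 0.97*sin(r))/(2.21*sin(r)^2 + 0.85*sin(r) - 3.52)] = (2.1437*sin(r)^2 - 16.6634*sin(r) + 0.2099)*cos(r)/(4.8841*sin(r)^4 + 3.757*sin(r)^3 - 14.8359*sin(r)^2 - 5.984*sin(r) + 12.3904)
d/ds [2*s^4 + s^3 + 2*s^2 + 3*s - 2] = 8*s^3 + 3*s^2 + 4*s + 3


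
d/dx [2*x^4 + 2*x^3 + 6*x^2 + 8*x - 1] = 8*x^3 + 6*x^2 + 12*x + 8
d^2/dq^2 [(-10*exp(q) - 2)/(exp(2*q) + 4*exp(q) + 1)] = (-10*exp(4*q) + 32*exp(3*q) + 36*exp(2*q) + 16*exp(q) - 2)*exp(q)/(exp(6*q) + 12*exp(5*q) + 51*exp(4*q) + 88*exp(3*q) + 51*exp(2*q) + 12*exp(q) + 1)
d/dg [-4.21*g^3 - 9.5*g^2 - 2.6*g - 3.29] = -12.63*g^2 - 19.0*g - 2.6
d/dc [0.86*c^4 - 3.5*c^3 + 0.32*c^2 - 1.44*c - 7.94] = 3.44*c^3 - 10.5*c^2 + 0.64*c - 1.44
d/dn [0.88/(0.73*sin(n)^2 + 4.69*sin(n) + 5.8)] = -(1.2848*sin(n) + 4.1272)*cos(n)/(0.73*sin(n)^2 + 4.69*sin(n) + 5.8)^2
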